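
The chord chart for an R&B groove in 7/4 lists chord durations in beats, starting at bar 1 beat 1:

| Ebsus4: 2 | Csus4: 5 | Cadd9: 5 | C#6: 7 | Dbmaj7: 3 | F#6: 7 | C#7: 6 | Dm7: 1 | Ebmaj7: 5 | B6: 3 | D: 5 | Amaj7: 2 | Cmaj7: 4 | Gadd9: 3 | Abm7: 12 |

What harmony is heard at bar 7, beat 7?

D

Beat 7 of bar 7 is beat (7−1)×7 + 7 = 49 overall.
Running totals: Ebsus4 ends at 2, Csus4 ends at 7, Cadd9 ends at 12, C#6 ends at 19, Dbmaj7 ends at 22, F#6 ends at 29, C#7 ends at 35, Dm7 ends at 36, Ebmaj7 ends at 41, B6 ends at 44, D ends at 49.
Beat 49 falls within D.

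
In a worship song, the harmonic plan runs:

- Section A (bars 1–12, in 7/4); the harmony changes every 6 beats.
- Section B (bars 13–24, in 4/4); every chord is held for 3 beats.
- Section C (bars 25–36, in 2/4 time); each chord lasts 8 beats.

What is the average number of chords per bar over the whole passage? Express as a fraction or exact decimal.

A: 12 bars of 7 beats is 84 beats; at 6 beats each that's 14 chords.
B: 12 bars of 4 beats is 48 beats; at 3 beats each that's 16 chords.
C: 12 bars of 2 beats is 24 beats; at 8 beats each that's 3 chords.
Overall: 33 chords over 36 bars → 33/36 = 11/12 chords per bar.

11/12 chords per bar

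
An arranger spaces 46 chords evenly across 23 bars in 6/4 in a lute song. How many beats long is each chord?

3 beats

23 bars × 6 beats/bar = 138 beats total.
138 beats ÷ 46 chords = 3 beats per chord.
(That is a dotted half note.)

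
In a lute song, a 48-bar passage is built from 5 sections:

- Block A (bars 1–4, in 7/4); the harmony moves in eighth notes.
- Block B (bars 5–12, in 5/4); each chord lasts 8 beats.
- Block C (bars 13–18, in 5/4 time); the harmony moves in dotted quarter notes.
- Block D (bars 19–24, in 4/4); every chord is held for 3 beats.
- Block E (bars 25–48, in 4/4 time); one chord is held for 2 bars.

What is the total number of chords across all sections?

101 chords

A has 28 beats and chords last 0.5 each, so 56 chords.
B has 40 beats and chords last 8 each, so 5 chords.
C has 30 beats and chords last 1.5 each, so 20 chords.
D has 24 beats and chords last 3 each, so 8 chords.
E has 96 beats and chords last 8 each, so 12 chords.
Total: 56 + 5 + 20 + 8 + 12 = 101.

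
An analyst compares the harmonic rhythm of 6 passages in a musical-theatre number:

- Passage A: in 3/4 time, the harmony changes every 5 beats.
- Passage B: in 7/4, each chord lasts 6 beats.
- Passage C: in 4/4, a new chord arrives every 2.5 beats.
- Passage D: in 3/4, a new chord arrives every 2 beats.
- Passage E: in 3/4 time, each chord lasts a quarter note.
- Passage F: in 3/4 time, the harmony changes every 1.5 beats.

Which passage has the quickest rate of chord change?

A: each chord is 5 beats in 3/4, so 0.6 per bar.
B: each chord is 6 beats in 7/4, so 7/6 per bar.
C: each chord is 2.5 beats in 4/4, so 1.6 per bar.
D: each chord is 2 beats in 3/4, so 1.5 per bar.
E: each chord is 1 beat in 3/4, so 3 per bar.
F: each chord is 1.5 beats in 3/4, so 2 per bar.
Fastest is E at 3 chords/bar.

Passage E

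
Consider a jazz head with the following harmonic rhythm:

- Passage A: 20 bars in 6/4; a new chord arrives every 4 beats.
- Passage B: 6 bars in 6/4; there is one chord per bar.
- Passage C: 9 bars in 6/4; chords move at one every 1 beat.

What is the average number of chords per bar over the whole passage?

18/7 chords per bar

A: 20 bars of 6 beats is 120 beats; at 4 beats each that's 30 chords.
B: 6 bars of 6 beats is 36 beats; at 6 beats each that's 6 chords.
C: 9 bars of 6 beats is 54 beats; at 1 beat each that's 54 chords.
Overall: 90 chords over 35 bars → 90/35 = 18/7 chords per bar.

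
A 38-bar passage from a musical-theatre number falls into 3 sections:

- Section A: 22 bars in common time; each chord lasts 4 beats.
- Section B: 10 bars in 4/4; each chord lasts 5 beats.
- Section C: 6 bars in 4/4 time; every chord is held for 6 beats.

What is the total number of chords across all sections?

A: 22·4 = 88 beats, 88/4 = 22 chords.
B: 10·4 = 40 beats, 40/5 = 8 chords.
C: 6·4 = 24 beats, 24/6 = 4 chords.
Total: 22 + 8 + 4 = 34.

34 chords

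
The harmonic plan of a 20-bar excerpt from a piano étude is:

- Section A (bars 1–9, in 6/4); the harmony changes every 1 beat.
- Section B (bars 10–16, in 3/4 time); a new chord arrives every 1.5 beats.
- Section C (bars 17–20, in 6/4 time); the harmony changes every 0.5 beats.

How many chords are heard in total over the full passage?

A: 9 bars × 6 beats = 54 beats; 1 beat/chord → 54 chords.
B: 7 bars × 3 beats = 21 beats; 1.5 beats/chord → 14 chords.
C: 4 bars × 6 beats = 24 beats; 0.5 beats/chord → 48 chords.
Total: 54 + 14 + 48 = 116.

116 chords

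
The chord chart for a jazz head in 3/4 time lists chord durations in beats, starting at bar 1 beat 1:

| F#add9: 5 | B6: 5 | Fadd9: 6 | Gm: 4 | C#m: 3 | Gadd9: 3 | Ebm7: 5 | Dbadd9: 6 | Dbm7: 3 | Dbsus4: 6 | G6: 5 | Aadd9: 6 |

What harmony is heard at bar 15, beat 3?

Beat 3 of bar 15 is beat (15−1)×3 + 3 = 45 overall.
Running totals: F#add9 ends at 5, B6 ends at 10, Fadd9 ends at 16, Gm ends at 20, C#m ends at 23, Gadd9 ends at 26, Ebm7 ends at 31, Dbadd9 ends at 37, Dbm7 ends at 40, Dbsus4 ends at 46.
Beat 45 falls within Dbsus4.

Dbsus4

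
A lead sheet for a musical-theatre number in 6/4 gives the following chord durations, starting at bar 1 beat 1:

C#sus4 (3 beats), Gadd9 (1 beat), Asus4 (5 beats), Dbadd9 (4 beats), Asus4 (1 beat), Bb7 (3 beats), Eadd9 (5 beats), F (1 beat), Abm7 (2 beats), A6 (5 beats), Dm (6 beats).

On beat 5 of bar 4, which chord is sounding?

Beat 5 of bar 4 is beat (4−1)×6 + 5 = 23 overall.
Running totals: C#sus4 ends at 3, Gadd9 ends at 4, Asus4 ends at 9, Dbadd9 ends at 13, Asus4 ends at 14, Bb7 ends at 17, Eadd9 ends at 22, F ends at 23.
Beat 23 falls within F.

F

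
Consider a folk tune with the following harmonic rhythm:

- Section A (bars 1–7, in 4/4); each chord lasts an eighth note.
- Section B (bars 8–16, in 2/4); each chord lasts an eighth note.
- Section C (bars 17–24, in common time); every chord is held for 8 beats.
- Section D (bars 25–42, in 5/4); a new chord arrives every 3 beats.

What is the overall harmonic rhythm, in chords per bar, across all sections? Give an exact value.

3 chords per bar

A: 7 bars of 4 beats is 28 beats; at 0.5 beats each that's 56 chords.
B: 9 bars of 2 beats is 18 beats; at 0.5 beats each that's 36 chords.
C: 8 bars of 4 beats is 32 beats; at 8 beats each that's 4 chords.
D: 18 bars of 5 beats is 90 beats; at 3 beats each that's 30 chords.
Overall: 126 chords over 42 bars → 126/42 = 3 chords per bar.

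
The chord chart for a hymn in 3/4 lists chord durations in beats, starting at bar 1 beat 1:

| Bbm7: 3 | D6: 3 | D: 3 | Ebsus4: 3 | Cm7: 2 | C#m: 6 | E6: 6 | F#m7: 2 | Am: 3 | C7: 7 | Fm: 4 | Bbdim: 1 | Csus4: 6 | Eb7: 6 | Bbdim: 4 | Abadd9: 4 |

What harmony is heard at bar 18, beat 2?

Beat 2 of bar 18 is beat (18−1)×3 + 2 = 53 overall.
Running totals: Bbm7 ends at 3, D6 ends at 6, D ends at 9, Ebsus4 ends at 12, Cm7 ends at 14, C#m ends at 20, E6 ends at 26, F#m7 ends at 28, Am ends at 31, C7 ends at 38, Fm ends at 42, Bbdim ends at 43, Csus4 ends at 49, Eb7 ends at 55.
Beat 53 falls within Eb7.

Eb7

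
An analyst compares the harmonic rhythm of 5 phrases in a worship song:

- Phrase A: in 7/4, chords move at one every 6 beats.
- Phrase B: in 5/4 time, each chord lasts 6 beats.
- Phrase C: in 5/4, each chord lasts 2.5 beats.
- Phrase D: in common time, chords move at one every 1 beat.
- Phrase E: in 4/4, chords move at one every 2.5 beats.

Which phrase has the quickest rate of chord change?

Phrase D

A: each chord is 6 beats in 7/4, so 7/6 per bar.
B: each chord is 6 beats in 5/4, so 5/6 per bar.
C: each chord is 2.5 beats in 5/4, so 2 per bar.
D: each chord is 1 beat in 4/4, so 4 per bar.
E: each chord is 2.5 beats in 4/4, so 1.6 per bar.
Fastest is D at 4 chords/bar.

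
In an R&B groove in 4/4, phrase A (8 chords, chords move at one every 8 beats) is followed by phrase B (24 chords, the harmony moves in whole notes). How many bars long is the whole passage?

40 bars

A: 8 × 8 = 64 beats = 16 bars.
B: 24 × 4 = 96 beats = 24 bars.
Total: 16 + 24 = 40 bars.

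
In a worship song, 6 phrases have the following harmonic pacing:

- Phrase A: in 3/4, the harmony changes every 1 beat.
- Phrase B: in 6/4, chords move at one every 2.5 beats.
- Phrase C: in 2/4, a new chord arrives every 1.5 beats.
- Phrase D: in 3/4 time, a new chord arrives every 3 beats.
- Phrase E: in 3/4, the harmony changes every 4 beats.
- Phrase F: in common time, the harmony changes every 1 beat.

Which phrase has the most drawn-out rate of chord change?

Phrase E

A: each chord is 1 beat in 3/4, so 3 per bar.
B: each chord is 2.5 beats in 6/4, so 2.4 per bar.
C: each chord is 1.5 beats in 2/4, so 4/3 per bar.
D: each chord is 3 beats in 3/4, so 1 per bar.
E: each chord is 4 beats in 3/4, so 0.75 per bar.
F: each chord is 1 beat in 4/4, so 4 per bar.
Slowest is E at 0.75 chords/bar.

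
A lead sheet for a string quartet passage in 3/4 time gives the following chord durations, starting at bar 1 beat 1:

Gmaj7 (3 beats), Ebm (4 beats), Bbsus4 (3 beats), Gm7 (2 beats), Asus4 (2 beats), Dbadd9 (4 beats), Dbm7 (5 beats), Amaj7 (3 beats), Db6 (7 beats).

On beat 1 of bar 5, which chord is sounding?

Asus4

Beat 1 of bar 5 is beat (5−1)×3 + 1 = 13 overall.
Running totals: Gmaj7 ends at 3, Ebm ends at 7, Bbsus4 ends at 10, Gm7 ends at 12, Asus4 ends at 14.
Beat 13 falls within Asus4.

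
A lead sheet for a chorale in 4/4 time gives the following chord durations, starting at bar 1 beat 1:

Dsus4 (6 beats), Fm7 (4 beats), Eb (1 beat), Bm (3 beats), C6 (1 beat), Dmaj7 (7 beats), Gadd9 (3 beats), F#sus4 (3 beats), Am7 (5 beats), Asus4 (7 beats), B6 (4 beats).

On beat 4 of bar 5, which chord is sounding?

Dmaj7

Beat 4 of bar 5 is beat (5−1)×4 + 4 = 20 overall.
Running totals: Dsus4 ends at 6, Fm7 ends at 10, Eb ends at 11, Bm ends at 14, C6 ends at 15, Dmaj7 ends at 22.
Beat 20 falls within Dmaj7.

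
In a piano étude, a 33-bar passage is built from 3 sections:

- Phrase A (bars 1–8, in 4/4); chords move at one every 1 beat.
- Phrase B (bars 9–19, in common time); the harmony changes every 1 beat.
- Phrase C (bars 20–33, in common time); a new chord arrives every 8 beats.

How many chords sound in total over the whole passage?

A has 32 beats and chords last 1 each, so 32 chords.
B has 44 beats and chords last 1 each, so 44 chords.
C has 56 beats and chords last 8 each, so 7 chords.
Total: 32 + 44 + 7 = 83.

83 chords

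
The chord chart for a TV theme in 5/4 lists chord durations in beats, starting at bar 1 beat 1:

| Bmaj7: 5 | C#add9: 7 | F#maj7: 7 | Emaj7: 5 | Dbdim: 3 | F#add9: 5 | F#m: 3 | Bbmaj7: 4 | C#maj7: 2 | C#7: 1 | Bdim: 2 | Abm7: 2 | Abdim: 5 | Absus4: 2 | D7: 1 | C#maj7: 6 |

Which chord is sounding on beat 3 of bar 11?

Beat 3 of bar 11 is beat (11−1)×5 + 3 = 53 overall.
Running totals: Bmaj7 ends at 5, C#add9 ends at 12, F#maj7 ends at 19, Emaj7 ends at 24, Dbdim ends at 27, F#add9 ends at 32, F#m ends at 35, Bbmaj7 ends at 39, C#maj7 ends at 41, C#7 ends at 42, Bdim ends at 44, Abm7 ends at 46, Abdim ends at 51, Absus4 ends at 53.
Beat 53 falls within Absus4.

Absus4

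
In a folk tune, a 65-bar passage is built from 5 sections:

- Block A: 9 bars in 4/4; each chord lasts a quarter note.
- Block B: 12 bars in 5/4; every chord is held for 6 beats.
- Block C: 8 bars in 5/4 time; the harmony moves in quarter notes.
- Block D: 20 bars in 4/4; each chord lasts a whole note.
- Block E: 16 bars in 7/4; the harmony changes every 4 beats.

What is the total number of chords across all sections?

134 chords

A has 36 beats and chords last 1 each, so 36 chords.
B has 60 beats and chords last 6 each, so 10 chords.
C has 40 beats and chords last 1 each, so 40 chords.
D has 80 beats and chords last 4 each, so 20 chords.
E has 112 beats and chords last 4 each, so 28 chords.
Total: 36 + 10 + 40 + 20 + 28 = 134.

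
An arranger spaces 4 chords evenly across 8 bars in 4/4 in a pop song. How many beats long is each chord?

8 beats

8 bars × 4 beats/bar = 32 beats total.
32 beats ÷ 4 chords = 8 beats per chord.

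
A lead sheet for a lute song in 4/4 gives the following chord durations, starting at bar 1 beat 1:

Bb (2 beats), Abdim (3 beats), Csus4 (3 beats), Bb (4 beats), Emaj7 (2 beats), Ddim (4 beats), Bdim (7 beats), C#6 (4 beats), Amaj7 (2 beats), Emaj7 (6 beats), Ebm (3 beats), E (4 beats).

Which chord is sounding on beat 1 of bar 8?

Beat 1 of bar 8 is beat (8−1)×4 + 1 = 29 overall.
Running totals: Bb ends at 2, Abdim ends at 5, Csus4 ends at 8, Bb ends at 12, Emaj7 ends at 14, Ddim ends at 18, Bdim ends at 25, C#6 ends at 29.
Beat 29 falls within C#6.

C#6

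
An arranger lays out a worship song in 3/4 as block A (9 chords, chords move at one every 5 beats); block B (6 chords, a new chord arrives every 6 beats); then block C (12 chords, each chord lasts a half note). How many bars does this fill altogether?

35 bars

A: 9 × 5 = 45 beats = 15 bars.
B: 6 × 6 = 36 beats = 12 bars.
C: 12 × 2 = 24 beats = 8 bars.
Total: 15 + 12 + 8 = 35 bars.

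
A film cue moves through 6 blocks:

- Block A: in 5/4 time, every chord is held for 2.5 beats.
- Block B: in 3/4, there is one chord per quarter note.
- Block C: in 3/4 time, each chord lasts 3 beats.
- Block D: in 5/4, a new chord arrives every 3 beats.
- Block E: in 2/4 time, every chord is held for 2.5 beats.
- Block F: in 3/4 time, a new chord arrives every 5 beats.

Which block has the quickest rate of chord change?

A: 5 beats/bar ÷ 2.5 beats/chord = 2 chords/bar.
B: 3 beats/bar ÷ 1 beat/chord = 3 chords/bar.
C: 3 beats/bar ÷ 3 beats/chord = 1 chord/bar.
D: 5 beats/bar ÷ 3 beats/chord = 5/3 chords/bar.
E: 2 beats/bar ÷ 2.5 beats/chord = 0.8 chords/bar.
F: 3 beats/bar ÷ 5 beats/chord = 0.6 chords/bar.
Fastest is B at 3 chords/bar.

Block B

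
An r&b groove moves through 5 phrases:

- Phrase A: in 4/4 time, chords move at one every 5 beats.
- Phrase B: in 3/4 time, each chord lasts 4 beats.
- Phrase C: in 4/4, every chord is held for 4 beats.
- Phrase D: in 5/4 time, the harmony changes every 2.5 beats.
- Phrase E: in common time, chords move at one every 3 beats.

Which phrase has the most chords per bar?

Phrase D

A: 4/5 = 0.8 chords/bar.
B: 3/4 = 0.75 chords/bar.
C: 4/4 = 1 chord/bar.
D: 5/2.5 = 2 chords/bar.
E: 4/3 = 4/3 chords/bar.
Fastest is D at 2 chords/bar.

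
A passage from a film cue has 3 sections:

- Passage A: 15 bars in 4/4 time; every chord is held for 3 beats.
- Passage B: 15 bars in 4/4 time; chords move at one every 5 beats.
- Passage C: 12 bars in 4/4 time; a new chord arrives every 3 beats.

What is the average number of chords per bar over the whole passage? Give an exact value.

8/7 chords per bar

A: 15 × 4 = 60 beats ÷ 3 = 20 chords.
B: 15 × 4 = 60 beats ÷ 5 = 12 chords.
C: 12 × 4 = 48 beats ÷ 3 = 16 chords.
Overall: 48 chords over 42 bars → 48/42 = 8/7 chords per bar.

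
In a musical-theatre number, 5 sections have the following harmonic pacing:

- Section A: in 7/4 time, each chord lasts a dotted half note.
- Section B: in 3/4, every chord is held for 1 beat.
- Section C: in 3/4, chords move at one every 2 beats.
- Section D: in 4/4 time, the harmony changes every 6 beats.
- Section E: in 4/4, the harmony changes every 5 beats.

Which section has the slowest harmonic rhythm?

A: 7/3 = 7/3 chords/bar.
B: 3/1 = 3 chords/bar.
C: 3/2 = 1.5 chords/bar.
D: 4/6 = 2/3 chords/bar.
E: 4/5 = 0.8 chords/bar.
Slowest is D at 2/3 chords/bar.

Section D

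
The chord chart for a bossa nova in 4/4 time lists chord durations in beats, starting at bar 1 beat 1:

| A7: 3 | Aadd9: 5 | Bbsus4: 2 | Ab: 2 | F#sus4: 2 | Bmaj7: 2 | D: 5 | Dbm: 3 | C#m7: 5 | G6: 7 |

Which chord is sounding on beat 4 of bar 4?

Beat 4 of bar 4 is beat (4−1)×4 + 4 = 16 overall.
Running totals: A7 ends at 3, Aadd9 ends at 8, Bbsus4 ends at 10, Ab ends at 12, F#sus4 ends at 14, Bmaj7 ends at 16.
Beat 16 falls within Bmaj7.

Bmaj7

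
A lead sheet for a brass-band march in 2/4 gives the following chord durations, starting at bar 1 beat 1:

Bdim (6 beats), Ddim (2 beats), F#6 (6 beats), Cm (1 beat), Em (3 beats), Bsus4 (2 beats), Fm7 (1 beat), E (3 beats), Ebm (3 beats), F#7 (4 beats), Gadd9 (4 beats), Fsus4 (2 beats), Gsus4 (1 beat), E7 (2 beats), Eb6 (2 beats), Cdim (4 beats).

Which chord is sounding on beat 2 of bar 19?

Gsus4

Beat 2 of bar 19 is beat (19−1)×2 + 2 = 38 overall.
Running totals: Bdim ends at 6, Ddim ends at 8, F#6 ends at 14, Cm ends at 15, Em ends at 18, Bsus4 ends at 20, Fm7 ends at 21, E ends at 24, Ebm ends at 27, F#7 ends at 31, Gadd9 ends at 35, Fsus4 ends at 37, Gsus4 ends at 38.
Beat 38 falls within Gsus4.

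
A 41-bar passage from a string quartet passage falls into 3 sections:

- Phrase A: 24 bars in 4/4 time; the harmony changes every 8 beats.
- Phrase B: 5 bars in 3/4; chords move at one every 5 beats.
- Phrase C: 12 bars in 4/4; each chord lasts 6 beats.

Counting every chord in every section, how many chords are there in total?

A: 24·4 = 96 beats, 96/8 = 12 chords.
B: 5·3 = 15 beats, 15/5 = 3 chords.
C: 12·4 = 48 beats, 48/6 = 8 chords.
Total: 12 + 3 + 8 = 23.

23 chords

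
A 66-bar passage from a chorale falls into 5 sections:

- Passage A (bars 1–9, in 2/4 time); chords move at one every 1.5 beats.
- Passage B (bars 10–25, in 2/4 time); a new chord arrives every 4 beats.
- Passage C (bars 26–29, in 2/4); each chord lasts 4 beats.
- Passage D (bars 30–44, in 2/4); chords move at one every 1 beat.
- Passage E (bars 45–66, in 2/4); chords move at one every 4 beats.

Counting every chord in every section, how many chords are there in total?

A: 9 bars × 2 beats = 18 beats; 1.5 beats/chord → 12 chords.
B: 16 bars × 2 beats = 32 beats; 4 beats/chord → 8 chords.
C: 4 bars × 2 beats = 8 beats; 4 beats/chord → 2 chords.
D: 15 bars × 2 beats = 30 beats; 1 beat/chord → 30 chords.
E: 22 bars × 2 beats = 44 beats; 4 beats/chord → 11 chords.
Total: 12 + 8 + 2 + 30 + 11 = 63.

63 chords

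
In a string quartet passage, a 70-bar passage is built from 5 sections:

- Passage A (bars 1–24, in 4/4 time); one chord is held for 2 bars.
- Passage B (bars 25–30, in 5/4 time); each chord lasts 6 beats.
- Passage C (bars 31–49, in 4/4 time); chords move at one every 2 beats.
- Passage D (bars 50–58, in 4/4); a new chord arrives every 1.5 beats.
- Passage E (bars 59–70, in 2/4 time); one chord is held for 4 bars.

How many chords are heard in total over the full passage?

82 chords

A: 24 bars × 4 beats = 96 beats; 8 beats/chord → 12 chords.
B: 6 bars × 5 beats = 30 beats; 6 beats/chord → 5 chords.
C: 19 bars × 4 beats = 76 beats; 2 beats/chord → 38 chords.
D: 9 bars × 4 beats = 36 beats; 1.5 beats/chord → 24 chords.
E: 12 bars × 2 beats = 24 beats; 8 beats/chord → 3 chords.
Total: 12 + 5 + 38 + 24 + 3 = 82.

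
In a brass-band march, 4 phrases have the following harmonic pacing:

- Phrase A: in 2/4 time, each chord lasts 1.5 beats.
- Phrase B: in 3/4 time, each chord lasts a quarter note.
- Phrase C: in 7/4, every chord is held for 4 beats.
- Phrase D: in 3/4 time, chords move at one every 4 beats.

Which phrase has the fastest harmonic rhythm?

Phrase B

A: 2/1.5 = 4/3 chords/bar.
B: 3/1 = 3 chords/bar.
C: 7/4 = 1.75 chords/bar.
D: 3/4 = 0.75 chords/bar.
Fastest is B at 3 chords/bar.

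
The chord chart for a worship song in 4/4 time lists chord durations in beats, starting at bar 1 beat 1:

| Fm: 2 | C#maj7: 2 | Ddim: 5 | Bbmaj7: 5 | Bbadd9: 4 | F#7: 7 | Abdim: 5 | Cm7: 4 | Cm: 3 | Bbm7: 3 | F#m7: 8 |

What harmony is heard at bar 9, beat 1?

Cm7

Beat 1 of bar 9 is beat (9−1)×4 + 1 = 33 overall.
Running totals: Fm ends at 2, C#maj7 ends at 4, Ddim ends at 9, Bbmaj7 ends at 14, Bbadd9 ends at 18, F#7 ends at 25, Abdim ends at 30, Cm7 ends at 34.
Beat 33 falls within Cm7.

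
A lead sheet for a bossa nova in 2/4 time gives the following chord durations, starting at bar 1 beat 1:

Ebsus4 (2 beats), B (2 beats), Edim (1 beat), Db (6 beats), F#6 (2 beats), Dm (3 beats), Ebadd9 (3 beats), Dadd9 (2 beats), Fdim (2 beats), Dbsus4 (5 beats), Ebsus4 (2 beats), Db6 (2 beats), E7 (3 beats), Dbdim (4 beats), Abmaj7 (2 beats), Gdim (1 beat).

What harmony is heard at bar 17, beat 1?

Beat 1 of bar 17 is beat (17−1)×2 + 1 = 33 overall.
Running totals: Ebsus4 ends at 2, B ends at 4, Edim ends at 5, Db ends at 11, F#6 ends at 13, Dm ends at 16, Ebadd9 ends at 19, Dadd9 ends at 21, Fdim ends at 23, Dbsus4 ends at 28, Ebsus4 ends at 30, Db6 ends at 32, E7 ends at 35.
Beat 33 falls within E7.

E7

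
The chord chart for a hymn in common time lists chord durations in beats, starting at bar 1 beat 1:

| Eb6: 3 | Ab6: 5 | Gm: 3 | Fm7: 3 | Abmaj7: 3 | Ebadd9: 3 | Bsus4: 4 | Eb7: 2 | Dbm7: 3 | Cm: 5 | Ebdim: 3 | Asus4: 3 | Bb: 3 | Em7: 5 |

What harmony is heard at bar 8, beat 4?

Cm

Beat 4 of bar 8 is beat (8−1)×4 + 4 = 32 overall.
Running totals: Eb6 ends at 3, Ab6 ends at 8, Gm ends at 11, Fm7 ends at 14, Abmaj7 ends at 17, Ebadd9 ends at 20, Bsus4 ends at 24, Eb7 ends at 26, Dbm7 ends at 29, Cm ends at 34.
Beat 32 falls within Cm.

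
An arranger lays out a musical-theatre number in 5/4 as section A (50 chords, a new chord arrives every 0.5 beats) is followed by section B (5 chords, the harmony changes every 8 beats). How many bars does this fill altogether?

13 bars

A: 50 × 0.5 = 25 beats = 5 bars.
B: 5 × 8 = 40 beats = 8 bars.
Total: 5 + 8 = 13 bars.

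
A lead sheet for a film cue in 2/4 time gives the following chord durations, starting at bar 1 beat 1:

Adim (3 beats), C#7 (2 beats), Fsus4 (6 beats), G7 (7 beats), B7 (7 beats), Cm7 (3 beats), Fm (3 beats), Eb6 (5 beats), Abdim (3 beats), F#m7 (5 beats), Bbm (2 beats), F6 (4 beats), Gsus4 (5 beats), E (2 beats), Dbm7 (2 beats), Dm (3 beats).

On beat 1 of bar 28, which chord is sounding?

Gsus4

Beat 1 of bar 28 is beat (28−1)×2 + 1 = 55 overall.
Running totals: Adim ends at 3, C#7 ends at 5, Fsus4 ends at 11, G7 ends at 18, B7 ends at 25, Cm7 ends at 28, Fm ends at 31, Eb6 ends at 36, Abdim ends at 39, F#m7 ends at 44, Bbm ends at 46, F6 ends at 50, Gsus4 ends at 55.
Beat 55 falls within Gsus4.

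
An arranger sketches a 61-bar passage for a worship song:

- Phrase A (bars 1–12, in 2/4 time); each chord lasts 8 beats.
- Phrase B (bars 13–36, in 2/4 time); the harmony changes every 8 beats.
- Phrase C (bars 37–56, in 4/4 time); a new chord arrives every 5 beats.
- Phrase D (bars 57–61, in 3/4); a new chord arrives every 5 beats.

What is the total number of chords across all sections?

28 chords

A: 12·2 = 24 beats, 24/8 = 3 chords.
B: 24·2 = 48 beats, 48/8 = 6 chords.
C: 20·4 = 80 beats, 80/5 = 16 chords.
D: 5·3 = 15 beats, 15/5 = 3 chords.
Total: 3 + 6 + 16 + 3 = 28.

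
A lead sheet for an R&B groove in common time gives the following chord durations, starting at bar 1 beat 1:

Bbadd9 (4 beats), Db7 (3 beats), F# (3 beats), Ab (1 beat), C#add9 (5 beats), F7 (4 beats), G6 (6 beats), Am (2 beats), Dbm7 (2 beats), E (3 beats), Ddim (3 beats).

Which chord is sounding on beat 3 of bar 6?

G6

Beat 3 of bar 6 is beat (6−1)×4 + 3 = 23 overall.
Running totals: Bbadd9 ends at 4, Db7 ends at 7, F# ends at 10, Ab ends at 11, C#add9 ends at 16, F7 ends at 20, G6 ends at 26.
Beat 23 falls within G6.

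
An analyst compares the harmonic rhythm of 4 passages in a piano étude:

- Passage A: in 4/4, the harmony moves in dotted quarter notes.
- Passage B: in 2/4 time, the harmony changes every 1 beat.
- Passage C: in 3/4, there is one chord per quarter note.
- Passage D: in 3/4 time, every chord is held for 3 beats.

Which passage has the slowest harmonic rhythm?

Passage D

A: 4 beats/bar ÷ 1.5 beats/chord = 8/3 chords/bar.
B: 2 beats/bar ÷ 1 beat/chord = 2 chords/bar.
C: 3 beats/bar ÷ 1 beat/chord = 3 chords/bar.
D: 3 beats/bar ÷ 3 beats/chord = 1 chord/bar.
Slowest is D at 1 chords/bar.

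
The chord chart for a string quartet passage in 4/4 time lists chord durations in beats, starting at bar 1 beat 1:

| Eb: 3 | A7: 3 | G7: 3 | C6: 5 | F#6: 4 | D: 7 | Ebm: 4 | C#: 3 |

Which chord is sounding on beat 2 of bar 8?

C#

Beat 2 of bar 8 is beat (8−1)×4 + 2 = 30 overall.
Running totals: Eb ends at 3, A7 ends at 6, G7 ends at 9, C6 ends at 14, F#6 ends at 18, D ends at 25, Ebm ends at 29, C# ends at 32.
Beat 30 falls within C#.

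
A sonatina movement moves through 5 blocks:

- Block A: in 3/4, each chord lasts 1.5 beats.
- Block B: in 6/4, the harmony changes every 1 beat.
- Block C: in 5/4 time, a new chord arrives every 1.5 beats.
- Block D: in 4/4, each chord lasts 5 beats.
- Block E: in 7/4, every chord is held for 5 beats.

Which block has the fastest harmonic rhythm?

A: each chord is 1.5 beats in 3/4, so 2 per bar.
B: each chord is 1 beat in 6/4, so 6 per bar.
C: each chord is 1.5 beats in 5/4, so 10/3 per bar.
D: each chord is 5 beats in 4/4, so 0.8 per bar.
E: each chord is 5 beats in 7/4, so 1.4 per bar.
Fastest is B at 6 chords/bar.

Block B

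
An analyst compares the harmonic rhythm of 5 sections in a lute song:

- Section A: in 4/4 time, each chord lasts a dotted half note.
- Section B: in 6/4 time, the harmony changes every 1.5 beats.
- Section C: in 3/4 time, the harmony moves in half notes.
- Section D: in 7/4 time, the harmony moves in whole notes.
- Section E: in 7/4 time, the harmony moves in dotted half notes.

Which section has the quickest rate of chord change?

A: 4 beats/bar ÷ 3 beats/chord = 4/3 chords/bar.
B: 6 beats/bar ÷ 1.5 beats/chord = 4 chords/bar.
C: 3 beats/bar ÷ 2 beats/chord = 1.5 chords/bar.
D: 7 beats/bar ÷ 4 beats/chord = 1.75 chords/bar.
E: 7 beats/bar ÷ 3 beats/chord = 7/3 chords/bar.
Fastest is B at 4 chords/bar.

Section B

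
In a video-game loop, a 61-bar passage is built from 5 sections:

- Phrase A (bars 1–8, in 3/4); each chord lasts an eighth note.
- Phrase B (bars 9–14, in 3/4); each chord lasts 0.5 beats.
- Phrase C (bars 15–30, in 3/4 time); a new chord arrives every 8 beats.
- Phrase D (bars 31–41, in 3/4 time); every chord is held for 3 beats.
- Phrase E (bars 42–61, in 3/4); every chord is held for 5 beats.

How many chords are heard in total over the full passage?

A: 8·3 = 24 beats, 24/0.5 = 48 chords.
B: 6·3 = 18 beats, 18/0.5 = 36 chords.
C: 16·3 = 48 beats, 48/8 = 6 chords.
D: 11·3 = 33 beats, 33/3 = 11 chords.
E: 20·3 = 60 beats, 60/5 = 12 chords.
Total: 48 + 36 + 6 + 11 + 12 = 113.

113 chords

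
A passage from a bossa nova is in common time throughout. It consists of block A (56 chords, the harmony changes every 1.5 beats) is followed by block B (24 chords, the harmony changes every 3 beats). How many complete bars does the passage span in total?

39 bars

A: 56 × 1.5 = 84 beats = 21 bars.
B: 24 × 3 = 72 beats = 18 bars.
Total: 21 + 18 = 39 bars.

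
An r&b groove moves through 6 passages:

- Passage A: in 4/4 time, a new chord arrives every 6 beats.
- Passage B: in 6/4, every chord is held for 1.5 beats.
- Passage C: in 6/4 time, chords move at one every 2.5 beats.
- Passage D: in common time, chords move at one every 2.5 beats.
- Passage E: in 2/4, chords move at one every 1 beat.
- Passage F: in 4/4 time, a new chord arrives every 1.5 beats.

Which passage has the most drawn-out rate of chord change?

A: each chord is 6 beats in 4/4, so 2/3 per bar.
B: each chord is 1.5 beats in 6/4, so 4 per bar.
C: each chord is 2.5 beats in 6/4, so 2.4 per bar.
D: each chord is 2.5 beats in 4/4, so 1.6 per bar.
E: each chord is 1 beat in 2/4, so 2 per bar.
F: each chord is 1.5 beats in 4/4, so 8/3 per bar.
Slowest is A at 2/3 chords/bar.

Passage A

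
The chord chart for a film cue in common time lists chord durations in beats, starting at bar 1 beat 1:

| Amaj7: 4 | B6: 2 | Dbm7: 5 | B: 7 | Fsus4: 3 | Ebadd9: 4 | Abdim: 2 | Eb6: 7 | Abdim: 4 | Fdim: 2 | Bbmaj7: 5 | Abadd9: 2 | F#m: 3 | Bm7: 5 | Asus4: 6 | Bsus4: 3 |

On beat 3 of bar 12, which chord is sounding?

Beat 3 of bar 12 is beat (12−1)×4 + 3 = 47 overall.
Running totals: Amaj7 ends at 4, B6 ends at 6, Dbm7 ends at 11, B ends at 18, Fsus4 ends at 21, Ebadd9 ends at 25, Abdim ends at 27, Eb6 ends at 34, Abdim ends at 38, Fdim ends at 40, Bbmaj7 ends at 45, Abadd9 ends at 47.
Beat 47 falls within Abadd9.

Abadd9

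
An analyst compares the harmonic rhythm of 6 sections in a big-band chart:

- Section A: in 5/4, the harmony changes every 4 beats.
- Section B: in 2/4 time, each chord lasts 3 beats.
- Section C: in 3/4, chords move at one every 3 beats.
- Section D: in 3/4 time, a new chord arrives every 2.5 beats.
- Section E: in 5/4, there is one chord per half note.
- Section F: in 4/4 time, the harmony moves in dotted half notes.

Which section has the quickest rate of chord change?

A: each chord is 4 beats in 5/4, so 1.25 per bar.
B: each chord is 3 beats in 2/4, so 2/3 per bar.
C: each chord is 3 beats in 3/4, so 1 per bar.
D: each chord is 2.5 beats in 3/4, so 1.2 per bar.
E: each chord is 2 beats in 5/4, so 2.5 per bar.
F: each chord is 3 beats in 4/4, so 4/3 per bar.
Fastest is E at 2.5 chords/bar.

Section E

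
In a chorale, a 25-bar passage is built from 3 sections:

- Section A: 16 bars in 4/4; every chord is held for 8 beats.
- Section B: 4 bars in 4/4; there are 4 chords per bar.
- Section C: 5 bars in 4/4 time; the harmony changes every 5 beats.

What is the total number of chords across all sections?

28 chords

A has 64 beats and chords last 8 each, so 8 chords.
B has 16 beats and chords last 1 each, so 16 chords.
C has 20 beats and chords last 5 each, so 4 chords.
Total: 8 + 16 + 4 = 28.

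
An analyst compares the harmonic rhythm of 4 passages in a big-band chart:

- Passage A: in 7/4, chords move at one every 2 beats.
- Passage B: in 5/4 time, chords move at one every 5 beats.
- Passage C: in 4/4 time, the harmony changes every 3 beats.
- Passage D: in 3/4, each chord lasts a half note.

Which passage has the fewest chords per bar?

A: 7 beats/bar ÷ 2 beats/chord = 3.5 chords/bar.
B: 5 beats/bar ÷ 5 beats/chord = 1 chord/bar.
C: 4 beats/bar ÷ 3 beats/chord = 4/3 chords/bar.
D: 3 beats/bar ÷ 2 beats/chord = 1.5 chords/bar.
Slowest is B at 1 chords/bar.

Passage B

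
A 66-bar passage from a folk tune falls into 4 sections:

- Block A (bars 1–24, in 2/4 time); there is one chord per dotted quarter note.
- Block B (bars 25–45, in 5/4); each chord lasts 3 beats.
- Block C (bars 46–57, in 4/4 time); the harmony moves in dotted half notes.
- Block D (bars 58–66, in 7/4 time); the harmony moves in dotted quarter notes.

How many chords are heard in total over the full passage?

A has 48 beats and chords last 1.5 each, so 32 chords.
B has 105 beats and chords last 3 each, so 35 chords.
C has 48 beats and chords last 3 each, so 16 chords.
D has 63 beats and chords last 1.5 each, so 42 chords.
Total: 32 + 35 + 16 + 42 = 125.

125 chords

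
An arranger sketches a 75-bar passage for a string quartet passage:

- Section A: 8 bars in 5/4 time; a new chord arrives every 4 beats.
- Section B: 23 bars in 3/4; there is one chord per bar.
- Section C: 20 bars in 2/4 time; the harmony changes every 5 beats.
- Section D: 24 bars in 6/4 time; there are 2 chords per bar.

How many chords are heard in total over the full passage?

89 chords

A: 8·5 = 40 beats, 40/4 = 10 chords.
B: 23·3 = 69 beats, 69/3 = 23 chords.
C: 20·2 = 40 beats, 40/5 = 8 chords.
D: 24·6 = 144 beats, 144/3 = 48 chords.
Total: 10 + 23 + 8 + 48 = 89.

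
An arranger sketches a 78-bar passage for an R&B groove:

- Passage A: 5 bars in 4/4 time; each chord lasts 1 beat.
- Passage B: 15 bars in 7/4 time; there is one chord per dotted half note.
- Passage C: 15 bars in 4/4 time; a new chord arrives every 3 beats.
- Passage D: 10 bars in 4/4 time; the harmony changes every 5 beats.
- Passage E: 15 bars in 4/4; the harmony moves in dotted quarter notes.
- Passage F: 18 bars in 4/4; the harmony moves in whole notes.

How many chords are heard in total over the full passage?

A: 5·4 = 20 beats, 20/1 = 20 chords.
B: 15·7 = 105 beats, 105/3 = 35 chords.
C: 15·4 = 60 beats, 60/3 = 20 chords.
D: 10·4 = 40 beats, 40/5 = 8 chords.
E: 15·4 = 60 beats, 60/1.5 = 40 chords.
F: 18·4 = 72 beats, 72/4 = 18 chords.
Total: 20 + 35 + 20 + 8 + 40 + 18 = 141.

141 chords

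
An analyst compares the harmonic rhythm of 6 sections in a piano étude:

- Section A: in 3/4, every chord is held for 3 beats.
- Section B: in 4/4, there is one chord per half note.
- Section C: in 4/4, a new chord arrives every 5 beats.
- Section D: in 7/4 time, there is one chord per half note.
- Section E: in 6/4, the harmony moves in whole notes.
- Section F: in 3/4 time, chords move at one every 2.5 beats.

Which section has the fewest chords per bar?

A: each chord is 3 beats in 3/4, so 1 per bar.
B: each chord is 2 beats in 4/4, so 2 per bar.
C: each chord is 5 beats in 4/4, so 0.8 per bar.
D: each chord is 2 beats in 7/4, so 3.5 per bar.
E: each chord is 4 beats in 6/4, so 1.5 per bar.
F: each chord is 2.5 beats in 3/4, so 1.2 per bar.
Slowest is C at 0.8 chords/bar.

Section C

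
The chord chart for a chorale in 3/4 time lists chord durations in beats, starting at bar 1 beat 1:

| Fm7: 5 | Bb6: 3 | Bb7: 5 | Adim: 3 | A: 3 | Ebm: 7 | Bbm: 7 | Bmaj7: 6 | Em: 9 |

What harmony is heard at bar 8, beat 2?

Beat 2 of bar 8 is beat (8−1)×3 + 2 = 23 overall.
Running totals: Fm7 ends at 5, Bb6 ends at 8, Bb7 ends at 13, Adim ends at 16, A ends at 19, Ebm ends at 26.
Beat 23 falls within Ebm.

Ebm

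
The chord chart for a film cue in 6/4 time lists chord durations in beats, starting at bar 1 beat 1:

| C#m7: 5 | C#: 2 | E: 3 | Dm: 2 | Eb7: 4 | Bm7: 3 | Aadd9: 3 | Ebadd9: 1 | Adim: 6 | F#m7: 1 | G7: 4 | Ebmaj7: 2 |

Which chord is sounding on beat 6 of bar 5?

Beat 6 of bar 5 is beat (5−1)×6 + 6 = 30 overall.
Running totals: C#m7 ends at 5, C# ends at 7, E ends at 10, Dm ends at 12, Eb7 ends at 16, Bm7 ends at 19, Aadd9 ends at 22, Ebadd9 ends at 23, Adim ends at 29, F#m7 ends at 30.
Beat 30 falls within F#m7.

F#m7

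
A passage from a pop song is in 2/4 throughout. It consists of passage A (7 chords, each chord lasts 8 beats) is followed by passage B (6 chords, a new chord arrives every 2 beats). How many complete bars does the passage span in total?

34 bars

A: 7 × 8 = 56 beats = 28 bars.
B: 6 × 2 = 12 beats = 6 bars.
Total: 28 + 6 = 34 bars.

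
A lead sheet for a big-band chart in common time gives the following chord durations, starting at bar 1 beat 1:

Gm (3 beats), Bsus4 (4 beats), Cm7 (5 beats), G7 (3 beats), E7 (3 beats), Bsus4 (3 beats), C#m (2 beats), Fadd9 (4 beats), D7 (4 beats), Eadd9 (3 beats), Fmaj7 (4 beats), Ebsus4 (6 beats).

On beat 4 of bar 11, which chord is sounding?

Ebsus4

Beat 4 of bar 11 is beat (11−1)×4 + 4 = 44 overall.
Running totals: Gm ends at 3, Bsus4 ends at 7, Cm7 ends at 12, G7 ends at 15, E7 ends at 18, Bsus4 ends at 21, C#m ends at 23, Fadd9 ends at 27, D7 ends at 31, Eadd9 ends at 34, Fmaj7 ends at 38, Ebsus4 ends at 44.
Beat 44 falls within Ebsus4.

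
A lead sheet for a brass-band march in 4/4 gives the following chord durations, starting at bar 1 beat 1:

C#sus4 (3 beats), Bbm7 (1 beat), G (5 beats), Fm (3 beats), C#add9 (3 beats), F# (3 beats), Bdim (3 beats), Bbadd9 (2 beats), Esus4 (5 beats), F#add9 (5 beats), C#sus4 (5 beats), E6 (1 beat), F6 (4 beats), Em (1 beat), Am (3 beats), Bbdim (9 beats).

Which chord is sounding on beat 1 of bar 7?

Beat 1 of bar 7 is beat (7−1)×4 + 1 = 25 overall.
Running totals: C#sus4 ends at 3, Bbm7 ends at 4, G ends at 9, Fm ends at 12, C#add9 ends at 15, F# ends at 18, Bdim ends at 21, Bbadd9 ends at 23, Esus4 ends at 28.
Beat 25 falls within Esus4.

Esus4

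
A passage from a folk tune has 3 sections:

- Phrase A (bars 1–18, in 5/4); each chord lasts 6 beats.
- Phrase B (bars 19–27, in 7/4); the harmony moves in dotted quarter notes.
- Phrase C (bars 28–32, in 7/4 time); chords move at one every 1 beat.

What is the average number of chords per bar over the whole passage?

2.875 chords per bar

A: 18 bars of 5 beats is 90 beats; at 6 beats each that's 15 chords.
B: 9 bars of 7 beats is 63 beats; at 1.5 beats each that's 42 chords.
C: 5 bars of 7 beats is 35 beats; at 1 beat each that's 35 chords.
Overall: 92 chords over 32 bars → 92/32 = 2.875 chords per bar.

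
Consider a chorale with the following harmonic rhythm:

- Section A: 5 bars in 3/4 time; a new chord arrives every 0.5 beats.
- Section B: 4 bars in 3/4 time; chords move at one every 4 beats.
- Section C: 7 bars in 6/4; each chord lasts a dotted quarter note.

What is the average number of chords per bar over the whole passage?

A: 5 × 3 = 15 beats ÷ 0.5 = 30 chords.
B: 4 × 3 = 12 beats ÷ 4 = 3 chords.
C: 7 × 6 = 42 beats ÷ 1.5 = 28 chords.
Overall: 61 chords over 16 bars → 61/16 = 61/16 chords per bar.

61/16 chords per bar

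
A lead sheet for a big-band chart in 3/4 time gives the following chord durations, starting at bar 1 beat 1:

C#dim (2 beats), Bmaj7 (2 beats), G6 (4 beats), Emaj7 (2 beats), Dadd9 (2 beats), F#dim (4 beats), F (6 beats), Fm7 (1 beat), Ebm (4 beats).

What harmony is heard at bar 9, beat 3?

Beat 3 of bar 9 is beat (9−1)×3 + 3 = 27 overall.
Running totals: C#dim ends at 2, Bmaj7 ends at 4, G6 ends at 8, Emaj7 ends at 10, Dadd9 ends at 12, F#dim ends at 16, F ends at 22, Fm7 ends at 23, Ebm ends at 27.
Beat 27 falls within Ebm.

Ebm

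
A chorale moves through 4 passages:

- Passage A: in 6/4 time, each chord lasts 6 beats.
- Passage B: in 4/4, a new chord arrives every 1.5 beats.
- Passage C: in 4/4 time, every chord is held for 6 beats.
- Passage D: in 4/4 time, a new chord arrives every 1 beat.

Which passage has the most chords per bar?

A: 6 beats/bar ÷ 6 beats/chord = 1 chord/bar.
B: 4 beats/bar ÷ 1.5 beats/chord = 8/3 chords/bar.
C: 4 beats/bar ÷ 6 beats/chord = 2/3 chords/bar.
D: 4 beats/bar ÷ 1 beat/chord = 4 chords/bar.
Fastest is D at 4 chords/bar.

Passage D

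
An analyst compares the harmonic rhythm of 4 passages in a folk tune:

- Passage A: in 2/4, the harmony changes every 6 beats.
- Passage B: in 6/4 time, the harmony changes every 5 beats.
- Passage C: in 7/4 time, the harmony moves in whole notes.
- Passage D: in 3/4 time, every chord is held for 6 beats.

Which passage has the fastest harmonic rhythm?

Passage C

A: each chord is 6 beats in 2/4, so 1/3 per bar.
B: each chord is 5 beats in 6/4, so 1.2 per bar.
C: each chord is 4 beats in 7/4, so 1.75 per bar.
D: each chord is 6 beats in 3/4, so 0.5 per bar.
Fastest is C at 1.75 chords/bar.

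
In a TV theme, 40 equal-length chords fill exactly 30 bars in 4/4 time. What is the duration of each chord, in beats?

3 beats

30 bars × 4 beats/bar = 120 beats total.
120 beats ÷ 40 chords = 3 beats per chord.
(That is a dotted half note.)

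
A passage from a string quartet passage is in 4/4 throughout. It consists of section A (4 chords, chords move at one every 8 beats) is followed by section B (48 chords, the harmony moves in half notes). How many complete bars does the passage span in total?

A: 4 × 8 = 32 beats = 8 bars.
B: 48 × 2 = 96 beats = 24 bars.
Total: 8 + 24 = 32 bars.

32 bars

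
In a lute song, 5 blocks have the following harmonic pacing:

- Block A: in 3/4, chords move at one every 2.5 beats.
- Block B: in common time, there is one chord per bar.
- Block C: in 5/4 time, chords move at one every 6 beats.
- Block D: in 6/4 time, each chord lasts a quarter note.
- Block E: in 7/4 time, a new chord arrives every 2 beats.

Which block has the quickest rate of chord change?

Block D

A: 3/2.5 = 1.2 chords/bar.
B: 4/4 = 1 chord/bar.
C: 5/6 = 5/6 chords/bar.
D: 6/1 = 6 chords/bar.
E: 7/2 = 3.5 chords/bar.
Fastest is D at 6 chords/bar.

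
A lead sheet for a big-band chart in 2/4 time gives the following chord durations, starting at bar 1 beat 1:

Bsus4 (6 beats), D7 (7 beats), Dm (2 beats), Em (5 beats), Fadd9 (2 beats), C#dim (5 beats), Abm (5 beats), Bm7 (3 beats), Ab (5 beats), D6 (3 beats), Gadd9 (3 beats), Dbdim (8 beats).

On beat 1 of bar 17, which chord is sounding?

Bm7

Beat 1 of bar 17 is beat (17−1)×2 + 1 = 33 overall.
Running totals: Bsus4 ends at 6, D7 ends at 13, Dm ends at 15, Em ends at 20, Fadd9 ends at 22, C#dim ends at 27, Abm ends at 32, Bm7 ends at 35.
Beat 33 falls within Bm7.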